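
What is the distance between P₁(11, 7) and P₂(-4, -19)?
Using the distance formula: d = sqrt((x₂-x₁)² + (y₂-y₁)²)
dx = (-4) - 11 = -15
dy = (-19) - 7 = -26
d = sqrt((-15)² + (-26)²) = sqrt(225 + 676) = sqrt(901) = 30.02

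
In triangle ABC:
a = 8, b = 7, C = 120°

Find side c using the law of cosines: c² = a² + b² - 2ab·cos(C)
c² = 8² + 7² - 2·8·7·cos(120°)
c² = 64 + 49 - 112·-0.5000 = 169
c = √169 = 13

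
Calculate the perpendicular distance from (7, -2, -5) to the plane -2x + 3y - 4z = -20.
d = |(-2)(7) + 3(-2) + (-4)(-5) - (-20)| / √((-2)² + 3² + (-4)²) = 20/√29 = 3.714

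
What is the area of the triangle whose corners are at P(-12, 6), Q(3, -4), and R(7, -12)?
Using the coordinate formula: Area = (1/2)|x₁(y₂-y₃) + x₂(y₃-y₁) + x₃(y₁-y₂)|
Area = (1/2)|(-12)((-4)-(-12)) + 3((-12)-6) + 7(6-(-4))|
Area = (1/2)|(-12)*8 + 3*(-18) + 7*10|
Area = (1/2)|(-96) + (-54) + 70|
Area = (1/2)*80 = 40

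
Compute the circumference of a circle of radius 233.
Circumference = 2 * pi * r
Circumference = 2 * pi * 233
Circumference = 1463.98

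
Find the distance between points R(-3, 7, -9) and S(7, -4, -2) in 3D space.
d = √[(10)² + (-11)² + (7)²] = √270 = 16.43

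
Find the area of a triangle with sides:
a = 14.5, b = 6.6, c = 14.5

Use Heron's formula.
s = (a+b+c)/2 = (14.5+6.6+14.5)/2 = 17.8
A = √(s(s-a)(s-b)(s-c)) = √(17.8·3.3·11.2·3.3)
A = √2171.03 = 46.59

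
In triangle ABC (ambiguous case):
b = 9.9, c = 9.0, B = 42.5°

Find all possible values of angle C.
sin(C)/c = sin(B)/b  →  sin(C) = c·sin(B)/b = 9.0·sin(42.5°)/9.9 = 0.614173
C₁ = arcsin(0.614173) = 37.89°,  C₂ = 180° - C₁ = 142.11°
Check C₂: A = 180° - 42.5° - 142.11° = -4.61° ≤ 0, rejected
C = 37.89° (one solution)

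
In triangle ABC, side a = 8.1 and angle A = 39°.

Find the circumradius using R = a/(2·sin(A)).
R = a/(2·sin(A)) = 8.1/(2·sin(39°))
R = 8.1/(2·0.629320) = 8.1/1.258641 = 6.436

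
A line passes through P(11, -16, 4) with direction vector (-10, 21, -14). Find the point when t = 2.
P(2) = (11 + (-10)(2), -16 + 21(2), 4 + (-14)(2)) = (-9, 26, -24)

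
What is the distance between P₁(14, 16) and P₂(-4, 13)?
Using the distance formula: d = sqrt((x₂-x₁)² + (y₂-y₁)²)
dx = (-4) - 14 = -18
dy = 13 - 16 = -3
d = sqrt((-18)² + (-3)²) = sqrt(324 + 9) = sqrt(333) = 18.25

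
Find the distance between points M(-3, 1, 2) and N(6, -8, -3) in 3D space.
d = √[(9)² + (-9)² + (-5)²] = √187 = 13.67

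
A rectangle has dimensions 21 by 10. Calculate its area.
Area = length * width
Area = 21 * 10
Area = 210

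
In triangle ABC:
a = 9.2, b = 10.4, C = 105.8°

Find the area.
Using A = ½ab·sin(C):
A = ½·9.2·10.4·sin(105.8°) = ½·95.68·0.962218 = 46.03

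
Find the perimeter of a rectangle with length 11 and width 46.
Perimeter = 2 * (length + width)
Perimeter = 2 * (11 + 46)
Perimeter = 2 * 57
Perimeter = 114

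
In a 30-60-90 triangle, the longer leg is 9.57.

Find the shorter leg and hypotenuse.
In a 30-60-90 triangle, sides are in ratio 1 : √3 : 2.
Long leg = short leg·√3  →  short leg = 9.57/√3 = 5.525
Hypotenuse = 2·(short leg) = 2·9.57/√3 = 11.05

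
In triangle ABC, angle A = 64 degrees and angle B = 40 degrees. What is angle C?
Sum of angles in a triangle = 180 degrees
Third angle = 180 - 64 - 40
Third angle = 76 degrees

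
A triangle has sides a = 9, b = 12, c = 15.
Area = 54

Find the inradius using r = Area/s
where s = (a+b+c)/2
s = (9+12+15)/2 = 18
r = Area/s = 54/18 = 3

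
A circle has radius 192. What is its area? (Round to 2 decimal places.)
Area = pi * r²
Area = pi * 192²
Area = pi * 36864
Area = 115811.67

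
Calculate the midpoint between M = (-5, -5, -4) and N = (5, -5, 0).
Midpoint = ((-5+5)/2, (-5-5)/2, (-4+0)/2) = (0, -5, -2)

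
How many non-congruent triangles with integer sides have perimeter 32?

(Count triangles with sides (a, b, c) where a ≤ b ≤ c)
With a ≤ b ≤ c and a + b + c = 32, the triangle inequality a + b > c gives c < 32/2, so c ≤ 15.
Iterate a from 1 to ⌊p/3⌋ = 10; for each a, b ranges from a to ⌊(p−a)/2⌋ with c = p − a − b, keeping only c ≥ b.
Triples: (2, 15, 15), (3, 14, 15), (4, 13, 15), …
Count = 21 triangles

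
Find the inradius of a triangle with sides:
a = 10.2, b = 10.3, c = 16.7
s = (a+b+c)/2 = (10.2+10.3+16.7)/2 = 18.6
Area = √(s(s-a)(s-b)(s-c)) = √(18.6·8.4·8.3·1.9) = 49.6377
r = Area/s = 49.6377/18.6 = 2.669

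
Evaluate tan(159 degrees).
tan(159 degrees) = -0.3839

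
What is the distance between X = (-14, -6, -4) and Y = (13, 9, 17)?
d = √[(27)² + (15)² + (21)²] = √1395 = 37.35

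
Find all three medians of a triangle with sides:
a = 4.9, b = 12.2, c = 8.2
Using m_x = ½√(2y² + 2z² - x²):
m_a = ½√(2·12.2² + 2·8.2² - 4.9²) = ½√408.15 = 10.1
m_b = ½√(2·4.9² + 2·8.2² - 12.2²) = ½√33.66 = 2.901
m_c = ½√(2·4.9² + 2·12.2² - 8.2²) = ½√278.46 = 8.344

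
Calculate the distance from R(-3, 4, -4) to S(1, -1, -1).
d = √[(4)² + (-5)² + (3)²] = √50 = 7.071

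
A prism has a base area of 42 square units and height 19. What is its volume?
Volume = base area * height
Volume = 42 * 19
Volume = 798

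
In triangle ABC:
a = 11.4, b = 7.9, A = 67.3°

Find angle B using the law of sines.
sin(B)/b = sin(A)/a
sin(B) = b·sin(A)/a = 7.9·sin(67.3°)/11.4 = 0.639303
B = arcsin(0.639303) = 39.74°  (b ≤ a, so B ≤ A and the acute solution is unique)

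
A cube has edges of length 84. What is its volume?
Volume = s³
Volume = 84³
Volume = 592704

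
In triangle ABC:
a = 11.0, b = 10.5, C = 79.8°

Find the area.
Using A = ½ab·sin(C):
A = ½·11.0·10.5·sin(79.8°) = ½·115.5·0.984196 = 56.84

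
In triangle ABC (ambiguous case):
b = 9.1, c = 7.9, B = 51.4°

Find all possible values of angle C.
sin(C)/c = sin(B)/b  →  sin(C) = c·sin(B)/b = 7.9·sin(51.4°)/9.1 = 0.678463
C₁ = arcsin(0.678463) = 42.72°,  C₂ = 180° - C₁ = 137.28°
Check C₂: A = 180° - 51.4° - 137.28° = -8.68° ≤ 0, rejected
C = 42.72° (one solution)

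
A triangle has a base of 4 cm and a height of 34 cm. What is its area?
Area = (1/2) * base * height
Area = (1/2) * 4 * 34
Area = 68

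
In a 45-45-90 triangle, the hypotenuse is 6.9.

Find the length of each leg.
In a 45-45-90 triangle, hypotenuse = leg·√2  →  leg = hypotenuse/√2
leg = 6.9/√2 = 4.879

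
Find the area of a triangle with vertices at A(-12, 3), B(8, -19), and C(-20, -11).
Using the coordinate formula: Area = (1/2)|x₁(y₂-y₃) + x₂(y₃-y₁) + x₃(y₁-y₂)|
Area = (1/2)|(-12)((-19)-(-11)) + 8((-11)-3) + (-20)(3-(-19))|
Area = (1/2)|(-12)*(-8) + 8*(-14) + (-20)*22|
Area = (1/2)|96 + (-112) + (-440)|
Area = (1/2)*456 = 228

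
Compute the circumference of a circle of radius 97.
Circumference = 2 * pi * r
Circumference = 2 * pi * 97
Circumference = 609.47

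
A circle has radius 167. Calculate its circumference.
Circumference = 2 * pi * r
Circumference = 2 * pi * 167
Circumference = 1049.29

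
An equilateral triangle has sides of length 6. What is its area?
Area = (sqrt(3)/4) * s²
Area = (sqrt(3)/4) * 6²
Area = (sqrt(3)/4) * 36
Area = 15.59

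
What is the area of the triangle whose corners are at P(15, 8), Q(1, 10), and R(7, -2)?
Using the coordinate formula: Area = (1/2)|x₁(y₂-y₃) + x₂(y₃-y₁) + x₃(y₁-y₂)|
Area = (1/2)|15(10-(-2)) + 1((-2)-8) + 7(8-10)|
Area = (1/2)|15*12 + 1*(-10) + 7*(-2)|
Area = (1/2)|180 + (-10) + (-14)|
Area = (1/2)*156 = 78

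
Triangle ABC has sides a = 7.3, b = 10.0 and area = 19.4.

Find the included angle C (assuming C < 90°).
Area = ½ab·sin(C)  →  sin(C) = 2·Area/(ab)
sin(C) = 2·19.4/(7.3·10.0) = 0.531507
C = arcsin(0.531507) = 32.11°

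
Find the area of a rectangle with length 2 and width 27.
Area = length * width
Area = 2 * 27
Area = 54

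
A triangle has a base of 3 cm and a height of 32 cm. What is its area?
Area = (1/2) * base * height
Area = (1/2) * 3 * 32
Area = 48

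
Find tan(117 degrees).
tan(117 degrees) = -1.9626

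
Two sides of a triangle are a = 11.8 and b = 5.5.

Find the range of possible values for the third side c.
By the triangle inequality: |a - b| < c < a + b
|11.8 - 5.5| < c < 11.8 + 5.5
6.3 < c < 17.3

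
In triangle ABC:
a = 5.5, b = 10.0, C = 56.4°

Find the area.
Using A = ½ab·sin(C):
A = ½·5.5·10.0·sin(56.4°) = ½·55·0.832921 = 22.91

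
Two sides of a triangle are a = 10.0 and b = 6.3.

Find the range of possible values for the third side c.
By the triangle inequality: |a - b| < c < a + b
|10.0 - 6.3| < c < 10.0 + 6.3
3.7 < c < 16.3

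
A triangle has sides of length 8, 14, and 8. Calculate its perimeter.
Perimeter = sum of all sides
Perimeter = 8 + 14 + 8
Perimeter = 30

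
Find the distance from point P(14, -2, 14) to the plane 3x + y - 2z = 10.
d = |3(14) + 1(-2) + (-2)(14) - (10)| / √(3² + 1² + (-2)²) = 2/√14 = 0.5345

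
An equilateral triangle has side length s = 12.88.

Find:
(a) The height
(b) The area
(a) Height h = s·√3/2 = 12.88·√3/2 = 11.15
(b) Area = (√3/4)·s² = (√3/4)·12.88² = (√3/4)·165.894 = 71.83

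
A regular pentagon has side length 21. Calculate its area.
For a regular 5-gon with side length s = 21:
Apothem a = s / (2*tan(pi/5)) = 21 / (2*tan(pi/5)) ≈ 14.452
Perimeter P = 5 * 21 = 105
Area = (1/2) * P * a = (1/2) * 105 * 14.452 = 758.73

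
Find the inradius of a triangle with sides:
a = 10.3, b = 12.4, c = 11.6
s = (a+b+c)/2 = (10.3+12.4+11.6)/2 = 17.15
Area = √(s(s-a)(s-b)(s-c)) = √(17.15·6.85·4.75·5.55) = 55.6507
r = Area/s = 55.6507/17.15 = 3.245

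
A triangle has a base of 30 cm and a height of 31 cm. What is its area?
Area = (1/2) * base * height
Area = (1/2) * 30 * 31
Area = 465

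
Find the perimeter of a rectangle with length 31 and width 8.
Perimeter = 2 * (length + width)
Perimeter = 2 * (31 + 8)
Perimeter = 2 * 39
Perimeter = 78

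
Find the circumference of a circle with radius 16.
Circumference = 2 * pi * r
Circumference = 2 * pi * 16
Circumference = 100.53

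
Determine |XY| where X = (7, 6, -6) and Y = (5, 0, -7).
d = √[(-2)² + (-6)² + (-1)²] = √41 = 6.403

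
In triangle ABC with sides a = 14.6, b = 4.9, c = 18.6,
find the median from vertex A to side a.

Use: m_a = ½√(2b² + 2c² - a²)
m_a = ½√(2·4.9² + 2·18.6² - 14.6²)
m_a = ½√(48.02 + 691.92 - 213.16) = ½√526.78 = 11.48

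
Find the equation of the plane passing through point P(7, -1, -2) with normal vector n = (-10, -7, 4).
d = n·P = (-10)(7) + (-7)(-1) + (4)(-2) = -71
Plane: -10x - 7y + 4z = -71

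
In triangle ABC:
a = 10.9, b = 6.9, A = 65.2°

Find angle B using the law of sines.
sin(B)/b = sin(A)/a
sin(B) = b·sin(A)/a = 6.9·sin(65.2°)/10.9 = 0.574648
B = arcsin(0.574648) = 35.07°  (b ≤ a, so B ≤ A and the acute solution is unique)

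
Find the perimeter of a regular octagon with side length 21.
Perimeter = number of sides * side length
Perimeter = 8 * 21
Perimeter = 168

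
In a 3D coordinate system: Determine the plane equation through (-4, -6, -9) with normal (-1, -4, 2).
d = n·P = (-1)(-4) + (-4)(-6) + (2)(-9) = 10
Plane: -x - 4y + 2z = 10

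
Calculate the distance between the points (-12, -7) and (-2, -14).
Using the distance formula: d = sqrt((x₂-x₁)² + (y₂-y₁)²)
dx = (-2) - (-12) = 10
dy = (-14) - (-7) = -7
d = sqrt(10² + (-7)²) = sqrt(100 + 49) = sqrt(149) = 12.21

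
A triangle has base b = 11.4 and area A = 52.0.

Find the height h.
A = ½bh  →  h = 2A/b
h = 2·52.0/11.4 = 9.123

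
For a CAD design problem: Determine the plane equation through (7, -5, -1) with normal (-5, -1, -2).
d = n·P = (-5)(7) + (-1)(-5) + (-2)(-1) = -28
Plane: -5x - y - 2z = -28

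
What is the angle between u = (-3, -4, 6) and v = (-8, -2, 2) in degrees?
u·v = 44, |u|² = 61, |v|² = 72
cos θ = 44/√4392 ≈ 0.6639
θ ≈ 48.4°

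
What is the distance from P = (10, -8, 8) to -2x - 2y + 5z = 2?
d = |(-2)(10) + (-2)(-8) + 5(8) - (2)| / √((-2)² + (-2)² + 5²) = 34/√33 = 5.919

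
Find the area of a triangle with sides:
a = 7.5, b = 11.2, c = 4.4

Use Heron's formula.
s = (a+b+c)/2 = (7.5+11.2+4.4)/2 = 11.55
A = √(s(s-a)(s-b)(s-c)) = √(11.55·4.05·0.35·7.15)
A = √117.061 = 10.82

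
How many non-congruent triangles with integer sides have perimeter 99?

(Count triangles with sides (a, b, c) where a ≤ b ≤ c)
With a ≤ b ≤ c and a + b + c = 99, the triangle inequality a + b > c gives c < 99/2, so c ≤ 49.
Iterate a from 1 to ⌊p/3⌋ = 33; for each a, b ranges from a to ⌊(p−a)/2⌋ with c = p − a − b, keeping only c ≥ b.
Triples: (1, 49, 49), (2, 48, 49), (3, 47, 49), …
Count = 217 triangles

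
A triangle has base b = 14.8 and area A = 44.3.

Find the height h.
A = ½bh  →  h = 2A/b
h = 2·44.3/14.8 = 5.986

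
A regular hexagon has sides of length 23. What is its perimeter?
Perimeter = number of sides * side length
Perimeter = 6 * 23
Perimeter = 138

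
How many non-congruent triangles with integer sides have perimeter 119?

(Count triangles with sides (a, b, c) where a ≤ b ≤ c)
With a ≤ b ≤ c and a + b + c = 119, the triangle inequality a + b > c gives c < 119/2, so c ≤ 59.
Iterate a from 1 to ⌊p/3⌋ = 39; for each a, b ranges from a to ⌊(p−a)/2⌋ with c = p − a − b, keeping only c ≥ b.
Triples: (1, 59, 59), (2, 58, 59), (3, 57, 59), …
Count = 310 triangles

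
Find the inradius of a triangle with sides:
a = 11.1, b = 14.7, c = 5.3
s = (a+b+c)/2 = (11.1+14.7+5.3)/2 = 15.55
Area = √(s(s-a)(s-b)(s-c)) = √(15.55·4.45·0.85·10.25) = 24.5537
r = Area/s = 24.5537/15.55 = 1.579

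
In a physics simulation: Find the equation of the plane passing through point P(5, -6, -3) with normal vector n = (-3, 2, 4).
d = n·P = (-3)(5) + (2)(-6) + (4)(-3) = -39
Plane: -3x + 2y + 4z = -39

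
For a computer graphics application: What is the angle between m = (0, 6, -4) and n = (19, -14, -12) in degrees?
m·n = -36, |m|² = 52, |n|² = 701
cos θ = -36/√36452 ≈ -0.1886
θ ≈ 100.9°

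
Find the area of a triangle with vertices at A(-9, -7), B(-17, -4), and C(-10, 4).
Using the coordinate formula: Area = (1/2)|x₁(y₂-y₃) + x₂(y₃-y₁) + x₃(y₁-y₂)|
Area = (1/2)|(-9)((-4)-4) + (-17)(4-(-7)) + (-10)((-7)-(-4))|
Area = (1/2)|(-9)*(-8) + (-17)*11 + (-10)*(-3)|
Area = (1/2)|72 + (-187) + 30|
Area = (1/2)*85 = 42.50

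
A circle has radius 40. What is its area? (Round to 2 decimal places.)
Area = pi * r²
Area = pi * 40²
Area = pi * 1600
Area = 5026.55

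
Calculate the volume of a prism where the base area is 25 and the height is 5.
Volume = base area * height
Volume = 25 * 5
Volume = 125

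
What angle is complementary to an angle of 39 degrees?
Complementary angles sum to 90 degrees.
Other angle = 90 - 39
Other angle = 51 degrees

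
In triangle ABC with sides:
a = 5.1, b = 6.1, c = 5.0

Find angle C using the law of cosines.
cos(C) = (a² + b² - c²)/(2ab)
cos(C) = (5.1² + 6.1² - 5.0²)/(2·5.1·6.1) = 38.22/62.22 = 0.614272
C = arccos(0.614272) = 52.1°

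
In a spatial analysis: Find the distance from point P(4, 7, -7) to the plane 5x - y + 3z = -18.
d = |5(4) + (-1)(7) + 3(-7) - (-18)| / √(5² + (-1)² + 3²) = 10/√35 = 1.69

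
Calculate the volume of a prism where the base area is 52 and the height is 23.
Volume = base area * height
Volume = 52 * 23
Volume = 1196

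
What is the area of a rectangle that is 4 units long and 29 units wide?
Area = length * width
Area = 4 * 29
Area = 116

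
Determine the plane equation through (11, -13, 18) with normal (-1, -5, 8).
d = n·P = (-1)(11) + (-5)(-13) + (8)(18) = 198
Plane: -x - 5y + 8z = 198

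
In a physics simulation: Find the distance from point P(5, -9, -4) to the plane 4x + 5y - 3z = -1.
d = |4(5) + 5(-9) + (-3)(-4) - (-1)| / √(4² + 5² + (-3)²) = 12/√50 = 1.697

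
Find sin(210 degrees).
sin(210 degrees) = -0.5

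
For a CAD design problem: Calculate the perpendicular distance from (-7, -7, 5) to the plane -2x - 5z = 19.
d = |(-2)(-7) + 0(-7) + (-5)(5) - (19)| / √((-2)² + 0² + (-5)²) = 30/√29 = 5.571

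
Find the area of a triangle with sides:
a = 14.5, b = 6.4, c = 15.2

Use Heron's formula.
s = (a+b+c)/2 = (14.5+6.4+15.2)/2 = 18.05
A = √(s(s-a)(s-b)(s-c)) = √(18.05·3.55·11.65·2.85)
A = √2127.53 = 46.13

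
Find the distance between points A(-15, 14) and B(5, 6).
Using the distance formula: d = sqrt((x₂-x₁)² + (y₂-y₁)²)
dx = 5 - (-15) = 20
dy = 6 - 14 = -8
d = sqrt(20² + (-8)²) = sqrt(400 + 64) = sqrt(464) = 21.54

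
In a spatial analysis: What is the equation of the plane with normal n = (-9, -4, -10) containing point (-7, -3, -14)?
d = n·P = (-9)(-7) + (-4)(-3) + (-10)(-14) = 215
Plane: -9x - 4y - 10z = 215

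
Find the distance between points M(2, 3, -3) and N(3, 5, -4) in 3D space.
d = √[(1)² + (2)² + (-1)²] = √6 = 2.449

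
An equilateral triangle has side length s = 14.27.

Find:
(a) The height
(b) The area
(a) Height h = s·√3/2 = 14.27·√3/2 = 12.36
(b) Area = (√3/4)·s² = (√3/4)·14.27² = (√3/4)·203.633 = 88.18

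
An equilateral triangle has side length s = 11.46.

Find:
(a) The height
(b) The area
(a) Height h = s·√3/2 = 11.46·√3/2 = 9.925
(b) Area = (√3/4)·s² = (√3/4)·11.46² = (√3/4)·131.332 = 56.87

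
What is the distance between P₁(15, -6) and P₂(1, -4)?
Using the distance formula: d = sqrt((x₂-x₁)² + (y₂-y₁)²)
dx = 1 - 15 = -14
dy = (-4) - (-6) = 2
d = sqrt((-14)² + 2²) = sqrt(196 + 4) = sqrt(200) = 14.14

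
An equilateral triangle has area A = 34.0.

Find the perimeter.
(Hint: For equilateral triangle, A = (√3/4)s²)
A = (√3/4)s²  →  s² = 4A/√3 = 4·34.0/√3 = 78.5196
s = 8.86113
Perimeter = 3s = 26.58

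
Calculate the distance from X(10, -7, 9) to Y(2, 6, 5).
d = √[(-8)² + (13)² + (-4)²] = √249 = 15.78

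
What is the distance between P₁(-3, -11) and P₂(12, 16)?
Using the distance formula: d = sqrt((x₂-x₁)² + (y₂-y₁)²)
dx = 12 - (-3) = 15
dy = 16 - (-11) = 27
d = sqrt(15² + 27²) = sqrt(225 + 729) = sqrt(954) = 30.89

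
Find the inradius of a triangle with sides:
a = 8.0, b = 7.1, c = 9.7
s = (a+b+c)/2 = (8.0+7.1+9.7)/2 = 12.4
Area = √(s(s-a)(s-b)(s-c)) = √(12.4·4.4·5.3·2.7) = 27.942
r = Area/s = 27.942/12.4 = 2.253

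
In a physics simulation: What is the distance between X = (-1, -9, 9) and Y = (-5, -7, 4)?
d = √[(-4)² + (2)² + (-5)²] = √45 = 6.708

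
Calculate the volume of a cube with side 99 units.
Volume = s³
Volume = 99³
Volume = 970299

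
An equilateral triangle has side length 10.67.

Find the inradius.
For an equilateral triangle, r = s/(2√3) where s is the side.
r = 10.67/(2√3) = 10.67/3.464102 = 3.08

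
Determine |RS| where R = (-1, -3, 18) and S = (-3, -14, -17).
d = √[(-2)² + (-11)² + (-35)²] = √1350 = 36.74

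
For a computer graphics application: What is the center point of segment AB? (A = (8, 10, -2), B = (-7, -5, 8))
Midpoint = ((8-7)/2, (10-5)/2, (-2+8)/2) = (0.5, 2.5, 3)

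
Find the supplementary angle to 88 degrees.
Supplementary angles sum to 180 degrees.
Other angle = 180 - 88
Other angle = 92 degrees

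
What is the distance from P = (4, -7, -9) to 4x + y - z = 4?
d = |4(4) + 1(-7) + (-1)(-9) - (4)| / √(4² + 1² + (-1)²) = 14/√18 = 3.3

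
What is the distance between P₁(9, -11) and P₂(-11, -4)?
Using the distance formula: d = sqrt((x₂-x₁)² + (y₂-y₁)²)
dx = (-11) - 9 = -20
dy = (-4) - (-11) = 7
d = sqrt((-20)² + 7²) = sqrt(400 + 49) = sqrt(449) = 21.19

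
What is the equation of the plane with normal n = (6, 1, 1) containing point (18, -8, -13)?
d = n·P = (6)(18) + (1)(-8) + (1)(-13) = 87
Plane: 6x + y + z = 87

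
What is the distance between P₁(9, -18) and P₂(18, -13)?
Using the distance formula: d = sqrt((x₂-x₁)² + (y₂-y₁)²)
dx = 18 - 9 = 9
dy = (-13) - (-18) = 5
d = sqrt(9² + 5²) = sqrt(81 + 25) = sqrt(106) = 10.30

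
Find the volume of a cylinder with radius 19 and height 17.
Volume = pi * r² * h
Volume = pi * 19² * 17
Volume = pi * 361 * 17
Volume = pi * 6137
Volume = 19279.95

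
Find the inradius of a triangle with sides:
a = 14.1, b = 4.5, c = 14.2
s = (a+b+c)/2 = (14.1+4.5+14.2)/2 = 16.4
Area = √(s(s-a)(s-b)(s-c)) = √(16.4·2.3·11.9·2.2) = 31.4247
r = Area/s = 31.4247/16.4 = 1.916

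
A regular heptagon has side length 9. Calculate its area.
For a regular 7-gon with side length s = 9:
Apothem a = s / (2*tan(pi/7)) = 9 / (2*tan(pi/7)) ≈ 9.3443
Perimeter P = 7 * 9 = 63
Area = (1/2) * P * a = (1/2) * 63 * 9.3443 = 294.35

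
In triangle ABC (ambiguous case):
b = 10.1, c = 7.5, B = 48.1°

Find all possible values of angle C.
sin(C)/c = sin(B)/b  →  sin(C) = c·sin(B)/b = 7.5·sin(48.1°)/10.1 = 0.552707
C₁ = arcsin(0.552707) = 33.55°,  C₂ = 180° - C₁ = 146.45°
Check C₂: A = 180° - 48.1° - 146.45° = -14.55° ≤ 0, rejected
C = 33.55° (one solution)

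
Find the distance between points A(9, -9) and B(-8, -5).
Using the distance formula: d = sqrt((x₂-x₁)² + (y₂-y₁)²)
dx = (-8) - 9 = -17
dy = (-5) - (-9) = 4
d = sqrt((-17)² + 4²) = sqrt(289 + 16) = sqrt(305) = 17.46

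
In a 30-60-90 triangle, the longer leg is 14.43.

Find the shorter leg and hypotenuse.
In a 30-60-90 triangle, sides are in ratio 1 : √3 : 2.
Long leg = short leg·√3  →  short leg = 14.43/√3 = 8.331
Hypotenuse = 2·(short leg) = 2·14.43/√3 = 16.66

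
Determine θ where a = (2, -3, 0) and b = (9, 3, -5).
a·b = 9, |a|² = 13, |b|² = 115
cos θ = 9/√1495 ≈ 0.2328
θ ≈ 76.54°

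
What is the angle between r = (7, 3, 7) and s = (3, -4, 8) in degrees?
r·s = 65, |r|² = 107, |s|² = 89
cos θ = 65/√9523 ≈ 0.6661
θ ≈ 48.23°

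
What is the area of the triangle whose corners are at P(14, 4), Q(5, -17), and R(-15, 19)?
Using the coordinate formula: Area = (1/2)|x₁(y₂-y₃) + x₂(y₃-y₁) + x₃(y₁-y₂)|
Area = (1/2)|14((-17)-19) + 5(19-4) + (-15)(4-(-17))|
Area = (1/2)|14*(-36) + 5*15 + (-15)*21|
Area = (1/2)|(-504) + 75 + (-315)|
Area = (1/2)*744 = 372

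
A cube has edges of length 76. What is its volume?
Volume = s³
Volume = 76³
Volume = 438976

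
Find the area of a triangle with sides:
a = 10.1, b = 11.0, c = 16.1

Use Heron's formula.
s = (a+b+c)/2 = (10.1+11.0+16.1)/2 = 18.6
A = √(s(s-a)(s-b)(s-c)) = √(18.6·8.5·7.6·2.5)
A = √3003.9 = 54.81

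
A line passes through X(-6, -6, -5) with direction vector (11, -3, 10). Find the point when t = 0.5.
P(0.5) = (-6 + 11(0.5), -6 + (-3)(0.5), -5 + 10(0.5)) = (-0.5, -7.5, 0)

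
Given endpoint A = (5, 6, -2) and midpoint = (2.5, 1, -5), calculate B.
B = (2×2.5 - 5, 2×1 - 6, 2×(-5) - (-2)) = (0, -4, -8)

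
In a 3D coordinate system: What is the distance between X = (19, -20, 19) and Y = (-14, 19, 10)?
d = √[(-33)² + (39)² + (-9)²] = √2691 = 51.87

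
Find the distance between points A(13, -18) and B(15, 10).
Using the distance formula: d = sqrt((x₂-x₁)² + (y₂-y₁)²)
dx = 15 - 13 = 2
dy = 10 - (-18) = 28
d = sqrt(2² + 28²) = sqrt(4 + 784) = sqrt(788) = 28.07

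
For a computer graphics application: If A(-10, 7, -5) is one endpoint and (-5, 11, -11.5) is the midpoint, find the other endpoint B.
B = (2×(-5) - (-10), 2×11 - 7, 2×(-11.5) - (-5)) = (0, 15, -18)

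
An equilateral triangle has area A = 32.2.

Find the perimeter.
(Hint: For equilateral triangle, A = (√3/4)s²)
A = (√3/4)s²  →  s² = 4A/√3 = 4·32.2/√3 = 74.3627
s = 8.62338
Perimeter = 3s = 25.87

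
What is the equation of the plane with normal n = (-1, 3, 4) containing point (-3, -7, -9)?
d = n·P = (-1)(-3) + (3)(-7) + (4)(-9) = -54
Plane: -x + 3y + 4z = -54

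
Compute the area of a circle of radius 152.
Area = pi * r²
Area = pi * 152²
Area = pi * 23104
Area = 72583.36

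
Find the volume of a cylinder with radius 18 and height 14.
Volume = pi * r² * h
Volume = pi * 18² * 14
Volume = pi * 324 * 14
Volume = pi * 4536
Volume = 14250.26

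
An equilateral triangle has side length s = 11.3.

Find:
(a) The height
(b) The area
(a) Height h = s·√3/2 = 11.3·√3/2 = 9.786
(b) Area = (√3/4)·s² = (√3/4)·11.3² = (√3/4)·127.69 = 55.29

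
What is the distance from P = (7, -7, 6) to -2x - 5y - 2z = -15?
d = |(-2)(7) + (-5)(-7) + (-2)(6) - (-15)| / √((-2)² + (-5)² + (-2)²) = 24/√33 = 4.178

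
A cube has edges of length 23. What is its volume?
Volume = s³
Volume = 23³
Volume = 12167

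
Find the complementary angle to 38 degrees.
Complementary angles sum to 90 degrees.
Other angle = 90 - 38
Other angle = 52 degrees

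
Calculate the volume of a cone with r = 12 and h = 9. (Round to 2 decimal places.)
Volume = (1/3) * pi * r² * h
Volume = (1/3) * pi * 12² * 9
Volume = (1/3) * pi * 144 * 9
Volume = (1/3) * pi * 1296
Volume = 1357.17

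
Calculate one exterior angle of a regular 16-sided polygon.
Exterior angle of a regular n-gon = 360/n
Exterior angle = 360/16
Exterior angle = 22.50 degrees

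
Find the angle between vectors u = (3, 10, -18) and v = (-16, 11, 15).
u·v = -208, |u|² = 433, |v|² = 602
cos θ = -208/√260666 ≈ -0.4074
θ ≈ 114.0°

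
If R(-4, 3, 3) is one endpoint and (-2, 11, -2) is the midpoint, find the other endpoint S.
S = (2×(-2) - (-4), 2×11 - 3, 2×(-2) - 3) = (0, 19, -7)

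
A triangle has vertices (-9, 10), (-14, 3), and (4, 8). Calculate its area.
Using the coordinate formula: Area = (1/2)|x₁(y₂-y₃) + x₂(y₃-y₁) + x₃(y₁-y₂)|
Area = (1/2)|(-9)(3-8) + (-14)(8-10) + 4(10-3)|
Area = (1/2)|(-9)*(-5) + (-14)*(-2) + 4*7|
Area = (1/2)|45 + 28 + 28|
Area = (1/2)*101 = 50.50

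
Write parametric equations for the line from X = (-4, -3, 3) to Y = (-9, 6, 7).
Direction vector d = Y - X = (-5, 9, 4)
x = -4 - 5t, y = -3 + 9t, z = 3 + 4t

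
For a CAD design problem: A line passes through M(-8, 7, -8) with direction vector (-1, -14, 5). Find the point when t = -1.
P(-1) = (-8 + (-1)(-1), 7 + (-14)(-1), -8 + 5(-1)) = (-7, 21, -13)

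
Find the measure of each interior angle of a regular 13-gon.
Interior angle of a regular n-gon = (n-2)*180/n
Interior angle = (13-2)*180/13
Interior angle = 11*180/13
Interior angle = 1980/13
Interior angle = 152.31 degrees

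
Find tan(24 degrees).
tan(24 degrees) = 0.4452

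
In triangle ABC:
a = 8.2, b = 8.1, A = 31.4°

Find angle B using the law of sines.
sin(B)/b = sin(A)/a
sin(B) = b·sin(A)/a = 8.1·sin(31.4°)/8.2 = 0.514656
B = arcsin(0.514656) = 30.97°  (b ≤ a, so B ≤ A and the acute solution is unique)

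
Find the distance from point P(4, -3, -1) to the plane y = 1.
d = |0(4) + 1(-3) + 0(-1) - (1)| / √(0² + 1² + 0²) = 4/√1 = 4.0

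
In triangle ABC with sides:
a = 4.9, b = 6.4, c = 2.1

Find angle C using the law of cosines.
cos(C) = (a² + b² - c²)/(2ab)
cos(C) = (4.9² + 6.4² - 2.1²)/(2·4.9·6.4) = 60.56/62.72 = 0.965561
C = arccos(0.965561) = 15.08°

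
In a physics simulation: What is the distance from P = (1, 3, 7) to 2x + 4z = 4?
d = |2(1) + 0(3) + 4(7) - (4)| / √(2² + 0² + 4²) = 26/√20 = 5.814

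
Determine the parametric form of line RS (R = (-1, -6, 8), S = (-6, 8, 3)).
Direction vector d = S - R = (-5, 14, -5)
x = -1 - 5t, y = -6 + 14t, z = 8 - 5t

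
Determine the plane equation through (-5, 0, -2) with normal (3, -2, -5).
d = n·P = (3)(-5) + (-2)(0) + (-5)(-2) = -5
Plane: 3x - 2y - 5z = -5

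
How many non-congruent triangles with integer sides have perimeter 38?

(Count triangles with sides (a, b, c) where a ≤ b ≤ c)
With a ≤ b ≤ c and a + b + c = 38, the triangle inequality a + b > c gives c < 38/2, so c ≤ 18.
Iterate a from 1 to ⌊p/3⌋ = 12; for each a, b ranges from a to ⌊(p−a)/2⌋ with c = p − a − b, keeping only c ≥ b.
Triples: (2, 18, 18), (3, 17, 18), (4, 16, 18), …
Count = 30 triangles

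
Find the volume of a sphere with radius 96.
Volume = (4/3) * pi * r³
Volume = (4/3) * pi * 96³
Volume = (4/3) * pi * 884736
Volume = 3705973.49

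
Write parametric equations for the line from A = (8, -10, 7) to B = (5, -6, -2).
Direction vector d = B - A = (-3, 4, -9)
x = 8 - 3t, y = -10 + 4t, z = 7 - 9t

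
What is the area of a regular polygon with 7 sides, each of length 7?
For a regular 7-gon with side length s = 7:
Apothem a = s / (2*tan(pi/7)) = 7 / (2*tan(pi/7)) ≈ 7.2678
Perimeter P = 7 * 7 = 49
Area = (1/2) * P * a = (1/2) * 49 * 7.2678 = 178.06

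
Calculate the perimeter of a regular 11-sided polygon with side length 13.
Perimeter = number of sides * side length
Perimeter = 11 * 13
Perimeter = 143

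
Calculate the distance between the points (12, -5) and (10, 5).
Using the distance formula: d = sqrt((x₂-x₁)² + (y₂-y₁)²)
dx = 10 - 12 = -2
dy = 5 - (-5) = 10
d = sqrt((-2)² + 10²) = sqrt(4 + 100) = sqrt(104) = 10.20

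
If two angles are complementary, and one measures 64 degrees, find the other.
Complementary angles sum to 90 degrees.
Other angle = 90 - 64
Other angle = 26 degrees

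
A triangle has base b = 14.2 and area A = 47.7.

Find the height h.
A = ½bh  →  h = 2A/b
h = 2·47.7/14.2 = 6.718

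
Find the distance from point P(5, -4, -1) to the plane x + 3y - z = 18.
d = |1(5) + 3(-4) + (-1)(-1) - (18)| / √(1² + 3² + (-1)²) = 24/√11 = 7.236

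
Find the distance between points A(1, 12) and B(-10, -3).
Using the distance formula: d = sqrt((x₂-x₁)² + (y₂-y₁)²)
dx = (-10) - 1 = -11
dy = (-3) - 12 = -15
d = sqrt((-11)² + (-15)²) = sqrt(121 + 225) = sqrt(346) = 18.60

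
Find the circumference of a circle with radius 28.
Circumference = 2 * pi * r
Circumference = 2 * pi * 28
Circumference = 175.93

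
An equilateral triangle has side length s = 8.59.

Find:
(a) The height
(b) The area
(a) Height h = s·√3/2 = 8.59·√3/2 = 7.439
(b) Area = (√3/4)·s² = (√3/4)·8.59² = (√3/4)·73.7881 = 31.95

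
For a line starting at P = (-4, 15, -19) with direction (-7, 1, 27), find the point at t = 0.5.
P(0.5) = (-4 + (-7)(0.5), 15 + 1(0.5), -19 + 27(0.5)) = (-7.5, 15.5, -5.5)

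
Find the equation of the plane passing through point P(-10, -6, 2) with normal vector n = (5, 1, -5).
d = n·P = (5)(-10) + (1)(-6) + (-5)(2) = -66
Plane: 5x + y - 5z = -66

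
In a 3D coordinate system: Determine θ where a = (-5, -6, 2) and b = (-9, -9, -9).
a·b = 81, |a|² = 65, |b|² = 243
cos θ = 81/√15795 ≈ 0.6445
θ ≈ 49.87°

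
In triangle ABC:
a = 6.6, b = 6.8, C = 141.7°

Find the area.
Using A = ½ab·sin(C):
A = ½·6.6·6.8·sin(141.7°) = ½·44.88·0.619779 = 13.91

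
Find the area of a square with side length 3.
Area = s²
Area = 3²
Area = 9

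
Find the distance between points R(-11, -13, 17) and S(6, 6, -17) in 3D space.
d = √[(17)² + (19)² + (-34)²] = √1806 = 42.5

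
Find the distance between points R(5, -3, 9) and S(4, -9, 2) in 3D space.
d = √[(-1)² + (-6)² + (-7)²] = √86 = 9.274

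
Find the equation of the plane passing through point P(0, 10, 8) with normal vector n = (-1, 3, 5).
d = n·P = (-1)(0) + (3)(10) + (5)(8) = 70
Plane: -x + 3y + 5z = 70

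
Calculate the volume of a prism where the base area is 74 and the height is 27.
Volume = base area * height
Volume = 74 * 27
Volume = 1998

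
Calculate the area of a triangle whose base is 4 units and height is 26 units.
Area = (1/2) * base * height
Area = (1/2) * 4 * 26
Area = 52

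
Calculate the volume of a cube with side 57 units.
Volume = s³
Volume = 57³
Volume = 185193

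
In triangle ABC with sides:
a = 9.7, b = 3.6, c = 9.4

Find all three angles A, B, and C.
By the law of cosines:
cos(A) = (b² + c² - a²)/(2bc) = 0.106826  →  A = 83.87°
cos(B) = (a² + c² - b²)/(2ac) = 0.929425  →  B = 21.65°
cos(C) = (a² + b² - c²)/(2ab) = 0.267612  →  C = 74.48°
Check: A + B + C = 180.0° ✓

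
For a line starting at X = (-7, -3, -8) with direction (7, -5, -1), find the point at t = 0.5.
P(0.5) = (-7 + 7(0.5), -3 + (-5)(0.5), -8 + (-1)(0.5)) = (-3.5, -5.5, -8.5)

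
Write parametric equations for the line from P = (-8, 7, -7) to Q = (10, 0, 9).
Direction vector d = Q - P = (18, -7, 16)
x = -8 + 18t, y = 7 - 7t, z = -7 + 16t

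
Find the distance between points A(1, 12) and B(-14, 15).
Using the distance formula: d = sqrt((x₂-x₁)² + (y₂-y₁)²)
dx = (-14) - 1 = -15
dy = 15 - 12 = 3
d = sqrt((-15)² + 3²) = sqrt(225 + 9) = sqrt(234) = 15.30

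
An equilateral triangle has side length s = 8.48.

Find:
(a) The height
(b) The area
(a) Height h = s·√3/2 = 8.48·√3/2 = 7.344
(b) Area = (√3/4)·s² = (√3/4)·8.48² = (√3/4)·71.9104 = 31.14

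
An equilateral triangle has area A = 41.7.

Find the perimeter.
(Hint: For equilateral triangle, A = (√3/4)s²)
A = (√3/4)s²  →  s² = 4A/√3 = 4·41.7/√3 = 96.302
s = 9.81336
Perimeter = 3s = 29.44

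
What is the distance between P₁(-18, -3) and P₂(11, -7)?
Using the distance formula: d = sqrt((x₂-x₁)² + (y₂-y₁)²)
dx = 11 - (-18) = 29
dy = (-7) - (-3) = -4
d = sqrt(29² + (-4)²) = sqrt(841 + 16) = sqrt(857) = 29.27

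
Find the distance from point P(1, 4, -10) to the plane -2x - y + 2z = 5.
d = |(-2)(1) + (-1)(4) + 2(-10) - (5)| / √((-2)² + (-1)² + 2²) = 31/√9 = 10.33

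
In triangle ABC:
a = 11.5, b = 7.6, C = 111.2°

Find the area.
Using A = ½ab·sin(C):
A = ½·11.5·7.6·sin(111.2°) = ½·87.4·0.932324 = 40.74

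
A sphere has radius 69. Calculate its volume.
Volume = (4/3) * pi * r³
Volume = (4/3) * pi * 69³
Volume = (4/3) * pi * 328509
Volume = 1376055.28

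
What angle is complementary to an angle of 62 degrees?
Complementary angles sum to 90 degrees.
Other angle = 90 - 62
Other angle = 28 degrees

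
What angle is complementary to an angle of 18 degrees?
Complementary angles sum to 90 degrees.
Other angle = 90 - 18
Other angle = 72 degrees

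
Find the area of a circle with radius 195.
Area = pi * r²
Area = pi * 195²
Area = pi * 38025
Area = 119459.06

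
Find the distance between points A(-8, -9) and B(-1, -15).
Using the distance formula: d = sqrt((x₂-x₁)² + (y₂-y₁)²)
dx = (-1) - (-8) = 7
dy = (-15) - (-9) = -6
d = sqrt(7² + (-6)²) = sqrt(49 + 36) = sqrt(85) = 9.22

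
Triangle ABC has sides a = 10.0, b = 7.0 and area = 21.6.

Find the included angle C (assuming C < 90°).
Area = ½ab·sin(C)  →  sin(C) = 2·Area/(ab)
sin(C) = 2·21.6/(10.0·7.0) = 0.617143
C = arcsin(0.617143) = 38.11°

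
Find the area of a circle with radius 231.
Area = pi * r²
Area = pi * 231²
Area = pi * 53361
Area = 167638.53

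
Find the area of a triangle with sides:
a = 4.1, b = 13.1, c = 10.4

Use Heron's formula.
s = (a+b+c)/2 = (4.1+13.1+10.4)/2 = 13.8
A = √(s(s-a)(s-b)(s-c)) = √(13.8·9.7·0.7·3.4)
A = √318.587 = 17.85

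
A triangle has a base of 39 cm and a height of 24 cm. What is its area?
Area = (1/2) * base * height
Area = (1/2) * 39 * 24
Area = 468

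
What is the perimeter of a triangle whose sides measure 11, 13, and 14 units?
Perimeter = sum of all sides
Perimeter = 11 + 13 + 14
Perimeter = 38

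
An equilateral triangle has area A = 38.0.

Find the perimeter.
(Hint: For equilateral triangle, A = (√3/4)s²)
A = (√3/4)s²  →  s² = 4A/√3 = 4·38.0/√3 = 87.7572
s = 9.36788
Perimeter = 3s = 28.1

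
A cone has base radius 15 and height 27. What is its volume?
Volume = (1/3) * pi * r² * h
Volume = (1/3) * pi * 15² * 27
Volume = (1/3) * pi * 225 * 27
Volume = (1/3) * pi * 6075
Volume = 6361.73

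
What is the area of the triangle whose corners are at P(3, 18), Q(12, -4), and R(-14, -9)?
Using the coordinate formula: Area = (1/2)|x₁(y₂-y₃) + x₂(y₃-y₁) + x₃(y₁-y₂)|
Area = (1/2)|3((-4)-(-9)) + 12((-9)-18) + (-14)(18-(-4))|
Area = (1/2)|3*5 + 12*(-27) + (-14)*22|
Area = (1/2)|15 + (-324) + (-308)|
Area = (1/2)*617 = 308.50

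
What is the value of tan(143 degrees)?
tan(143 degrees) = -0.7536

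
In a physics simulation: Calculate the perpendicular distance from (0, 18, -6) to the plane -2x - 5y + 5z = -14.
d = |(-2)(0) + (-5)(18) + 5(-6) - (-14)| / √((-2)² + (-5)² + 5²) = 106/√54 = 14.42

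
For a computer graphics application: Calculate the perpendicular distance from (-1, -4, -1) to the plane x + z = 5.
d = |1(-1) + 0(-4) + 1(-1) - (5)| / √(1² + 0² + 1²) = 7/√2 = 4.95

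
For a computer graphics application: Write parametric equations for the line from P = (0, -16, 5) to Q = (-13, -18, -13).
Direction vector d = Q - P = (-13, -2, -18)
x = 0 - 13t, y = -16 - 2t, z = 5 - 18t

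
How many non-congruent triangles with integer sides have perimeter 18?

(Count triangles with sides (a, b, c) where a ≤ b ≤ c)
With a ≤ b ≤ c and a + b + c = 18, the triangle inequality a + b > c gives c < 18/2, so c ≤ 8.
Iterate a from 1 to ⌊p/3⌋ = 6; for each a, b ranges from a to ⌊(p−a)/2⌋ with c = p − a − b, keeping only c ≥ b.
Triples: (2, 8, 8), (3, 7, 8), (4, 6, 8), …
Count = 7 triangles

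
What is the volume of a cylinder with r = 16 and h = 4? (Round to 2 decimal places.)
Volume = pi * r² * h
Volume = pi * 16² * 4
Volume = pi * 256 * 4
Volume = pi * 1024
Volume = 3216.99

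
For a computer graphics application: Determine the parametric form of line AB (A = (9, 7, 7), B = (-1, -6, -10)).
Direction vector d = B - A = (-10, -13, -17)
x = 9 - 10t, y = 7 - 13t, z = 7 - 17t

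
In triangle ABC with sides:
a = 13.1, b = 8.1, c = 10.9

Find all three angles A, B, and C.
By the law of cosines:
cos(A) = (b² + c² - a²)/(2bc) = 0.072545  →  A = 85.84°
cos(B) = (a² + c² - b²)/(2ac) = 0.787205  →  B = 38.07°
cos(C) = (a² + b² - c²)/(2ab) = 0.557959  →  C = 56.09°
Check: A + B + C = 180.0° ✓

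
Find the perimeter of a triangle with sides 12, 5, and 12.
Perimeter = sum of all sides
Perimeter = 12 + 5 + 12
Perimeter = 29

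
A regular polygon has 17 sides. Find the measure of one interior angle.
Interior angle of a regular n-gon = (n-2)*180/n
Interior angle = (17-2)*180/17
Interior angle = 15*180/17
Interior angle = 2700/17
Interior angle = 158.82 degrees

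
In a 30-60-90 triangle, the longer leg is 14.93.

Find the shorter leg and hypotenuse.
In a 30-60-90 triangle, sides are in ratio 1 : √3 : 2.
Long leg = short leg·√3  →  short leg = 14.93/√3 = 8.62
Hypotenuse = 2·(short leg) = 2·14.93/√3 = 17.24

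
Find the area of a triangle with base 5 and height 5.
Area = (1/2) * base * height
Area = (1/2) * 5 * 5
Area = 12.50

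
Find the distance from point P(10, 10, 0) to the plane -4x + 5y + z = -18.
d = |(-4)(10) + 5(10) + 1(0) - (-18)| / √((-4)² + 5² + 1²) = 28/√42 = 4.32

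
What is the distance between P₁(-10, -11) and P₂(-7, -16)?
Using the distance formula: d = sqrt((x₂-x₁)² + (y₂-y₁)²)
dx = (-7) - (-10) = 3
dy = (-16) - (-11) = -5
d = sqrt(3² + (-5)²) = sqrt(9 + 25) = sqrt(34) = 5.83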